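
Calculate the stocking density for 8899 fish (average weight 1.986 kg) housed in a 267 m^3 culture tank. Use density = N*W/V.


Total biomass = 8899 fish * 1.986 kg = 17673.414 kg
Density = total biomass / volume = 17673.414 / 267 = 66.1926 kg/m^3

66.1926 kg/m^3


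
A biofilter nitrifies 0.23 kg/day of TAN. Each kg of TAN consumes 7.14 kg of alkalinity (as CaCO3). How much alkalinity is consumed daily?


Alkalinity factor: 7.14 kg CaCO3 consumed per kg TAN nitrified
alk = 0.23 kg TAN * 7.14 = 1.6422 kg CaCO3/day

1.6422 kg CaCO3/day


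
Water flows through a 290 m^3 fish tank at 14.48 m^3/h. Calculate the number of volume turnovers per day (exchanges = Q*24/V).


Daily flow volume = 14.48 m^3/h * 24 h = 347.52 m^3/day
Exchanges = daily flow / tank volume = 347.52 / 290 = 1.19834 exchanges/day

1.19834 exchanges/day


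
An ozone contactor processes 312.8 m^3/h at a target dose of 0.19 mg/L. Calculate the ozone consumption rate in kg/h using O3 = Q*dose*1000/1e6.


O3 demand (mg/h) = Q * dose * 1000 = 312.8 * 0.19 * 1000 = 59432 mg/h
Convert mg to kg: 59432 / 1e6 = 0.059432 kg/h

0.059432 kg/h


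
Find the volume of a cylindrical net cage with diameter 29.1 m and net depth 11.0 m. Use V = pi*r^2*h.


r = d/2 = 29.1/2 = 14.55 m
Base area = pi*r^2 = pi*14.55^2 = 665.08302 m^2
Volume = 665.08302 * 11.0 = 7315.91 m^3

7315.91 m^3


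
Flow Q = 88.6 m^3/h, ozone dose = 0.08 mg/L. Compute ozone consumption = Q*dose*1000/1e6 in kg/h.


O3 demand (mg/h) = Q * dose * 1000 = 88.6 * 0.08 * 1000 = 7088 mg/h
Convert mg to kg: 7088 / 1e6 = 0.007088 kg/h

0.007088 kg/h


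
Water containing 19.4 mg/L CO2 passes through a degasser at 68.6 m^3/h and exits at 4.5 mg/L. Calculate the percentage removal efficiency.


CO2_out / CO2_in = 4.5 / 19.4 = 0.23195876
Fraction remaining = 0.23195876
efficiency = (1 - 0.23195876) * 100 = 76.8041 %

76.8041 %


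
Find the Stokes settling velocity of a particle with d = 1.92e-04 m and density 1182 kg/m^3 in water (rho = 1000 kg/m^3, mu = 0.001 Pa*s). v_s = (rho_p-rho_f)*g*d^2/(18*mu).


Density difference: rho_p - rho_f = 1182 - 1000 = 182 kg/m^3
d^2 = (1.92e-04)^2 = 3.6864e-08 m^2
Numerator = (rho_p - rho_f) * g * d^2 = 182 * 9.81 * 3.6864e-08 = 6.5817723e-05
Denominator = 18 * mu = 18 * 0.001 = 0.018
v_s = 6.5817723e-05 / 0.018 = 0.00365654 m/s
Check: Re = rho_f * v_s * d / mu = 1000 * 0.00365654 * 1.92e-04 / 0.001 = 0.702 < 1, so Stokes' law applies.

0.00365654 m/s


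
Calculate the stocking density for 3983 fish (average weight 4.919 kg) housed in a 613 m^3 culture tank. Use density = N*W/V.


Total biomass = 3983 fish * 4.919 kg = 19592.377 kg
Density = total biomass / volume = 19592.377 / 613 = 31.9615 kg/m^3

31.9615 kg/m^3


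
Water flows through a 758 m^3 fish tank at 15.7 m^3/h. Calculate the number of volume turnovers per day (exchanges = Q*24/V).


Daily flow volume = 15.7 m^3/h * 24 h = 376.8 m^3/day
Exchanges = daily flow / tank volume = 376.8 / 758 = 0.497098 exchanges/day

0.497098 exchanges/day


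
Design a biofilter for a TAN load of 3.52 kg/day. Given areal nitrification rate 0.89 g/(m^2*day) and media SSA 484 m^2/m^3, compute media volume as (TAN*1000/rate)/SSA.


A = 3.52*1000 / 0.89 = 3955.0562 m^2
V = 3955.0562 / 484 = 8.1716

8.1716 m^3


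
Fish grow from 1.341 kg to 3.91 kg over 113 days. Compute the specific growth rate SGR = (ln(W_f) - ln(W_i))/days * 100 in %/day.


ln(W_f) = ln(3.91) = 1.3635374
ln(W_i) = ln(1.341) = 0.2934156
ln(W_f) - ln(W_i) = 1.3635374 - 0.2934156 = 1.0701218
SGR = 1.0701218 / 113 * 100 = 0.94701 %/day

0.94701 %/day


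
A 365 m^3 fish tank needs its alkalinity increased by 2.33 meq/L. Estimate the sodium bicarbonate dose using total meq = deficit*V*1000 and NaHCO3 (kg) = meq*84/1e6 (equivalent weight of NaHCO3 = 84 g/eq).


Tank volume in L = 365 m^3 * 1000 = 365000 L
Total meq required = 2.33 meq/L * 365000 L = 850450 meq
NaHCO3 mass = 850450 meq * 84 mg/meq / 1e6 = 71.4378 kg

71.4378 kg


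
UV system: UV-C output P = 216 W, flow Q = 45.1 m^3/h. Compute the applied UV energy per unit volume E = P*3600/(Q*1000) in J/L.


Energy delivered per hour = 216 W * 3600 s = 777600 J/h
Volume treated per hour = 45.1 m^3/h * 1000 = 45100 L/h
dose = 777600 / 45100 = 17.2417 J/L

17.2417 J/L


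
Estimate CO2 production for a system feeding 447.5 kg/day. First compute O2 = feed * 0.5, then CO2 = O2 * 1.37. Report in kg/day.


O2 = 447.5 * 0.5 = 223.75
CO2 = 223.75 * 1.37 = 306.5375

306.5375 kg/day


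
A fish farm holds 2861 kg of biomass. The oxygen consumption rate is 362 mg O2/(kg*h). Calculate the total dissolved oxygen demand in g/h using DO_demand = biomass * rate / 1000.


Total O2 consumption (mg/h) = 2861 kg * 362 mg/(kg*h) = 1035682 mg/h
Convert to g/h: 1035682 / 1000 = 1035.682 g/h

1035.682 g/h


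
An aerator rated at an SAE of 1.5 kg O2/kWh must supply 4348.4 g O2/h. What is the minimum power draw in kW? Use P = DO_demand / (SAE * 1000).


SAE in g O2/kWh = 1.5 * 1000 = 1500 g/kWh
P = DO_demand / SAE_g = 4348.4 / 1500 = 2.89893 kW

2.89893 kW


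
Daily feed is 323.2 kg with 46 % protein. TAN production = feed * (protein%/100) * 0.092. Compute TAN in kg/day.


Protein in feed = 323.2 * 46/100 = 148.672 kg/day
TAN = protein * 0.092 = 148.672 * 0.092 = 13.677824 kg/day

13.677824 kg/day


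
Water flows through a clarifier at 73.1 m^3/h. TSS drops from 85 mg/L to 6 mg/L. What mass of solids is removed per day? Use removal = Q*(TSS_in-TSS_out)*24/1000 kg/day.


Concentration drop: TSS_in - TSS_out = 85 - 6 = 79 mg/L
Hourly solids removed = Q * dTSS = 73.1 m^3/h * 79 mg/L = 5774.9 g/h  (m^3/h * mg/L = g/h)
Daily solids removed = 5774.9 * 24 = 138597.6 g/day
Convert g to kg: 138597.6 / 1000 = 138.5976 kg/day

138.5976 kg/day


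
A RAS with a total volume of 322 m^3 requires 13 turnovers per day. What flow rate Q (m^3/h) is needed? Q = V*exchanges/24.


Daily recirculation volume = 322 m^3 * 13 = 4186 m^3/day
Flow rate Q = daily volume / 24 h = 4186 / 24 = 174.417 m^3/h

174.417 m^3/h


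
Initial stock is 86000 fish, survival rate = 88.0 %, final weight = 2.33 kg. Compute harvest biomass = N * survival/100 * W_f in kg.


Survivors = 86000 * 88.0/100 = 75680 fish
Harvest biomass = survivors * W_f = 75680 * 2.33 = 176334.4 kg

176334.4 kg


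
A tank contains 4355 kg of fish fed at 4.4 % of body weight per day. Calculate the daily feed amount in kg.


Feeding rate fraction = 4.4% / 100 = 0.044
Daily feed = 4355 kg * 0.044 = 191.62 kg/day

191.62 kg/day


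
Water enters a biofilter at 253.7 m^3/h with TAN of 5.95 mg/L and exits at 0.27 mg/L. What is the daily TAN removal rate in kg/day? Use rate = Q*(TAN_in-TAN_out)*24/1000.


Concentration drop: TAN_in - TAN_out = 5.95 - 0.27 = 5.68 mg/L
Hourly TAN removed = Q * dTAN = 253.7 m^3/h * 5.68 mg/L = 1441.016 g/h  (m^3/h * mg/L = g/h)
Daily TAN removed = 1441.016 * 24 = 34584.384 g/day
Convert to kg/day: 34584.384 / 1000 = 34.584384 kg/day

34.584384 kg/day


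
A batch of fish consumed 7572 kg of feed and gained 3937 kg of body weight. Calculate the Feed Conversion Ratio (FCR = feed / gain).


FCR = feed consumed / weight gained
FCR = 7572 kg / 3937 kg = 1.92329

1.92329


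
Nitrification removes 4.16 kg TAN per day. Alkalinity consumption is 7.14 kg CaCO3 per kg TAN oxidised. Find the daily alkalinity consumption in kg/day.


Alkalinity factor: 7.14 kg CaCO3 consumed per kg TAN nitrified
alk = 4.16 kg TAN * 7.14 = 29.7024 kg CaCO3/day

29.7024 kg CaCO3/day


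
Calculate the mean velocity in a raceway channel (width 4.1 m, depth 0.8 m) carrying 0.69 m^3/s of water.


Cross-sectional area = W * d = 4.1 * 0.8 = 3.28 m^2
Velocity = Q / A = 0.69 / 3.28 = 0.210366 m/s

0.210366 m/s


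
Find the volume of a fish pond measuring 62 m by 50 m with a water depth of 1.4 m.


Base area = L * W = 62 * 50 = 3100 m^2
Volume = area * depth = 3100 * 1.4 = 4340 m^3

4340 m^3


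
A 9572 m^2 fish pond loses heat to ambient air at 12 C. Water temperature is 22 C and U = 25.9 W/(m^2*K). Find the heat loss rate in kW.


Temperature difference dT = 22 - 12 = 10 K
Heat loss (W) = U * A * dT = 25.9 * 9572 * 10 = 2479148 W
Convert to kW: 2479148 / 1000 = 2479.148 kW

2479.148 kW


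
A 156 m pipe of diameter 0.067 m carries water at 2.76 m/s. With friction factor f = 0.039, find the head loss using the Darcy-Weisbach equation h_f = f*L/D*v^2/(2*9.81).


v^2 = 2.76^2 = 7.6176 m^2/s^2
L/D = 156/0.067 = 2328.3582
h_f = f*(L/D)*v^2/(2g) = 0.039 * 2328.3582 * 7.6176 / 19.62 = 35.256 m

35.256 m


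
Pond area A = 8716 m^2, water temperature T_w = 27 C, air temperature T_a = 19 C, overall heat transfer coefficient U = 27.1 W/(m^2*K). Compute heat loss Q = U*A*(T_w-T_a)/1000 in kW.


Temperature difference dT = 27 - 19 = 8 K
Heat loss (W) = U * A * dT = 27.1 * 8716 * 8 = 1889628.8 W
Convert to kW: 1889628.8 / 1000 = 1889.6288 kW

1889.6288 kW


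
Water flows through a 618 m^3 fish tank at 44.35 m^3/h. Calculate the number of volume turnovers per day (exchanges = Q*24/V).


Daily flow volume = 44.35 m^3/h * 24 h = 1064.4 m^3/day
Exchanges = daily flow / tank volume = 1064.4 / 618 = 1.72233 exchanges/day

1.72233 exchanges/day


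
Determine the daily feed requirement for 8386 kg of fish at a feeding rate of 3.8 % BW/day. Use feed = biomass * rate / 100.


Feeding rate fraction = 3.8% / 100 = 0.038
Daily feed = 8386 kg * 0.038 = 318.668 kg/day

318.668 kg/day


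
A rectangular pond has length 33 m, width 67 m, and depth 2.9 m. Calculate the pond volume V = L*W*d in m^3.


Base area = L * W = 33 * 67 = 2211 m^2
Volume = area * depth = 2211 * 2.9 = 6411.9 m^3

6411.9 m^3


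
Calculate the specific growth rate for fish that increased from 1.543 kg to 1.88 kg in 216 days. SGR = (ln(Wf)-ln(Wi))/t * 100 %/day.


ln(W_f) = ln(1.88) = 0.63127178
ln(W_i) = ln(1.543) = 0.43372857
ln(W_f) - ln(W_i) = 0.63127178 - 0.43372857 = 0.19754321
SGR = 0.19754321 / 216 * 100 = 0.0914552 %/day

0.0914552 %/day


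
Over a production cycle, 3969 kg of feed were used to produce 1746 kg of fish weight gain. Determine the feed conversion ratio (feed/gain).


FCR = feed consumed / weight gained
FCR = 3969 kg / 1746 kg = 2.2732

2.2732


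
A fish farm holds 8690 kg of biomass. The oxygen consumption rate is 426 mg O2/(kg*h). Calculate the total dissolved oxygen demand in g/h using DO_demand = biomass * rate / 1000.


Total O2 consumption (mg/h) = 8690 kg * 426 mg/(kg*h) = 3701940 mg/h
Convert to g/h: 3701940 / 1000 = 3701.94 g/h

3701.94 g/h


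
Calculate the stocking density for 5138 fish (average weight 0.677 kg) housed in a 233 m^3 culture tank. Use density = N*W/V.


Total biomass = 5138 fish * 0.677 kg = 3478.426 kg
Density = total biomass / volume = 3478.426 / 233 = 14.9289 kg/m^3

14.9289 kg/m^3


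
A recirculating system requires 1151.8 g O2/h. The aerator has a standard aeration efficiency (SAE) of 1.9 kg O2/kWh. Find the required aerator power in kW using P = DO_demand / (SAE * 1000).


SAE in g O2/kWh = 1.9 * 1000 = 1900 g/kWh
P = DO_demand / SAE_g = 1151.8 / 1900 = 0.606211 kW

0.606211 kW


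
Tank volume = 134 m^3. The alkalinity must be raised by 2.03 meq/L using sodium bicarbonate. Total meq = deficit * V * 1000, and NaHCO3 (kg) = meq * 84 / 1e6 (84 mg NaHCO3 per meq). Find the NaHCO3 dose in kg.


Tank volume in L = 134 m^3 * 1000 = 134000 L
Total meq required = 2.03 meq/L * 134000 L = 272020 meq
NaHCO3 mass = 272020 meq * 84 mg/meq / 1e6 = 22.8497 kg

22.8497 kg


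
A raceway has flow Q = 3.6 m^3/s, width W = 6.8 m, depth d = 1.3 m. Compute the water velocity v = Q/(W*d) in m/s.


Cross-sectional area = W * d = 6.8 * 1.3 = 8.84 m^2
Velocity = Q / A = 3.6 / 8.84 = 0.40724 m/s

0.40724 m/s


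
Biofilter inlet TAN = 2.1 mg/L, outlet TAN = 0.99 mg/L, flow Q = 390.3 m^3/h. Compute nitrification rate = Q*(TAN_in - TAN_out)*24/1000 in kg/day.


Concentration drop: TAN_in - TAN_out = 2.1 - 0.99 = 1.11 mg/L
Hourly TAN removed = Q * dTAN = 390.3 m^3/h * 1.11 mg/L = 433.233 g/h  (m^3/h * mg/L = g/h)
Daily TAN removed = 433.233 * 24 = 10397.592 g/day
Convert to kg/day: 10397.592 / 1000 = 10.397592 kg/day

10.397592 kg/day


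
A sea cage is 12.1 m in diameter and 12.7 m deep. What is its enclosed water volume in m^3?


r = d/2 = 12.1/2 = 6.05 m
Base area = pi*r^2 = pi*6.05^2 = 114.99015 m^2
Volume = 114.99015 * 12.7 = 1460.37 m^3

1460.37 m^3


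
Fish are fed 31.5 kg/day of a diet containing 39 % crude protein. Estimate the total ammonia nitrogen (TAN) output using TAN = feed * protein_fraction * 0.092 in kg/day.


Protein in feed = 31.5 * 39/100 = 12.285 kg/day
TAN = protein * 0.092 = 12.285 * 0.092 = 1.13022 kg/day

1.13022 kg/day


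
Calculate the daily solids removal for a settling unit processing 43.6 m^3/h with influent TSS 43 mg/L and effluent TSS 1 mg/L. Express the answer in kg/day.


Concentration drop: TSS_in - TSS_out = 43 - 1 = 42 mg/L
Hourly solids removed = Q * dTSS = 43.6 m^3/h * 42 mg/L = 1831.2 g/h  (m^3/h * mg/L = g/h)
Daily solids removed = 1831.2 * 24 = 43948.8 g/day
Convert g to kg: 43948.8 / 1000 = 43.9488 kg/day

43.9488 kg/day


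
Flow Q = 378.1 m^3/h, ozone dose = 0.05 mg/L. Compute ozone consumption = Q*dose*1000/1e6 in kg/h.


O3 demand (mg/h) = Q * dose * 1000 = 378.1 * 0.05 * 1000 = 18905 mg/h
Convert mg to kg: 18905 / 1e6 = 0.018905 kg/h

0.018905 kg/h


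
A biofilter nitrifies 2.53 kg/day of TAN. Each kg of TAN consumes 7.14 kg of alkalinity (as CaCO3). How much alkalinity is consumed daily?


Alkalinity factor: 7.14 kg CaCO3 consumed per kg TAN nitrified
alk = 2.53 kg TAN * 7.14 = 18.0642 kg CaCO3/day

18.0642 kg CaCO3/day


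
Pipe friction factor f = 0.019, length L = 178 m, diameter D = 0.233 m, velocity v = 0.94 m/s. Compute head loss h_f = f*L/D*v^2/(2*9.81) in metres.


v^2 = 0.94^2 = 0.8836 m^2/s^2
L/D = 178/0.233 = 763.9485
h_f = f*(L/D)*v^2/(2g) = 0.019 * 763.9485 * 0.8836 / 19.62 = 0.653694 m

0.653694 m


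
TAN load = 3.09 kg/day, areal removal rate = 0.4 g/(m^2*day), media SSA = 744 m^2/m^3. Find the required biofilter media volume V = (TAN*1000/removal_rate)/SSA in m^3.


A = 3.09*1000 / 0.4 = 7725 m^2
V = 7725 / 744 = 10.3831

10.3831 m^3


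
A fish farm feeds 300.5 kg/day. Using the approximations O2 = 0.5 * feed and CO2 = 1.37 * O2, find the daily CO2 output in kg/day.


O2 = 300.5 * 0.5 = 150.25
CO2 = 150.25 * 1.37 = 205.8425

205.8425 kg/day


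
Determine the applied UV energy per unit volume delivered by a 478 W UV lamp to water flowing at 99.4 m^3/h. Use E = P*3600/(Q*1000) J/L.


Energy delivered per hour = 478 W * 3600 s = 1720800 J/h
Volume treated per hour = 99.4 m^3/h * 1000 = 99400 L/h
dose = 1720800 / 99400 = 17.3119 J/L

17.3119 J/L


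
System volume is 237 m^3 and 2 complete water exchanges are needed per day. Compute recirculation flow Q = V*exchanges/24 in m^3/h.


Daily recirculation volume = 237 m^3 * 2 = 474 m^3/day
Flow rate Q = daily volume / 24 h = 474 / 24 = 19.75 m^3/h

19.75 m^3/h


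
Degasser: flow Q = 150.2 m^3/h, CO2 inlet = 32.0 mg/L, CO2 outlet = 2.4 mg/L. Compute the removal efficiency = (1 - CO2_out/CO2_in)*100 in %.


CO2_out / CO2_in = 2.4 / 32.0 = 0.075
Fraction remaining = 0.075
efficiency = (1 - 0.075) * 100 = 92.5 %

92.5 %


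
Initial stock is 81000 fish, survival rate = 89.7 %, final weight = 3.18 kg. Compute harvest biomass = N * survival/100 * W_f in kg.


Survivors = 81000 * 89.7/100 = 72657 fish
Harvest biomass = survivors * W_f = 72657 * 3.18 = 231049.26 kg

231049.26 kg


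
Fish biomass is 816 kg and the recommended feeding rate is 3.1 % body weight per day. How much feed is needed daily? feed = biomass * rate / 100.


Feeding rate fraction = 3.1% / 100 = 0.031
Daily feed = 816 kg * 0.031 = 25.296 kg/day

25.296 kg/day


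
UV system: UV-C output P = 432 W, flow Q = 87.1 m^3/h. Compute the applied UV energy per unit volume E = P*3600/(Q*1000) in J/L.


Energy delivered per hour = 432 W * 3600 s = 1555200 J/h
Volume treated per hour = 87.1 m^3/h * 1000 = 87100 L/h
dose = 1555200 / 87100 = 17.8553 J/L

17.8553 J/L


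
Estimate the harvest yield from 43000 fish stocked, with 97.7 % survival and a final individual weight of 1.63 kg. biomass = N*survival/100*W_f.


Survivors = 43000 * 97.7/100 = 42011 fish
Harvest biomass = survivors * W_f = 42011 * 1.63 = 68477.93 kg

68477.93 kg


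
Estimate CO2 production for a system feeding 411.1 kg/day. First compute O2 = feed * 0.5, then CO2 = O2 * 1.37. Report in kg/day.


O2 = 411.1 * 0.5 = 205.55
CO2 = 205.55 * 1.37 = 281.6035

281.6035 kg/day


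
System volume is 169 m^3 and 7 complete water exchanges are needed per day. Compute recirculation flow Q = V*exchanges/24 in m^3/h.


Daily recirculation volume = 169 m^3 * 7 = 1183 m^3/day
Flow rate Q = daily volume / 24 h = 1183 / 24 = 49.2917 m^3/h

49.2917 m^3/h


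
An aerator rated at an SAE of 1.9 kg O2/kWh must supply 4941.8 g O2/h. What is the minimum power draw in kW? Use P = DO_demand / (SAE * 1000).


SAE in g O2/kWh = 1.9 * 1000 = 1900 g/kWh
P = DO_demand / SAE_g = 4941.8 / 1900 = 2.60095 kW

2.60095 kW


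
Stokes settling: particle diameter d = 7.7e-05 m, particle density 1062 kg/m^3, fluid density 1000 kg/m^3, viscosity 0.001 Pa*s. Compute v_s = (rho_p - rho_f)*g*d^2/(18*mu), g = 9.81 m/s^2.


Density difference: rho_p - rho_f = 1062 - 1000 = 62 kg/m^3
d^2 = (7.7e-05)^2 = 5.929e-09 m^2
Numerator = (rho_p - rho_f) * g * d^2 = 62 * 9.81 * 5.929e-09 = 3.6061364e-06
Denominator = 18 * mu = 18 * 0.001 = 0.018
v_s = 3.6061364e-06 / 0.018 = 2.00341e-04 m/s
Check: Re = rho_f * v_s * d / mu = 1000 * 2.00341e-04 * 7.7e-05 / 0.001 = 0.0154 < 1, so Stokes' law applies.

2.00341e-04 m/s


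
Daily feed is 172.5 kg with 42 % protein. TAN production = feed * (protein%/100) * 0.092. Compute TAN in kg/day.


Protein in feed = 172.5 * 42/100 = 72.45 kg/day
TAN = protein * 0.092 = 72.45 * 0.092 = 6.6654 kg/day

6.6654 kg/day


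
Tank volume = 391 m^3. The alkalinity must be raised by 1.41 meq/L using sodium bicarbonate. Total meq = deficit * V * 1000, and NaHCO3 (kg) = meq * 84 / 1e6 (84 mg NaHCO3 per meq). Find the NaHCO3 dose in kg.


Tank volume in L = 391 m^3 * 1000 = 391000 L
Total meq required = 1.41 meq/L * 391000 L = 551310 meq
NaHCO3 mass = 551310 meq * 84 mg/meq / 1e6 = 46.31 kg

46.31 kg


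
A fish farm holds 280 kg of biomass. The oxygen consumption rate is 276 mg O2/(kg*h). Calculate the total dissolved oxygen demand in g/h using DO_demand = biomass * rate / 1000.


Total O2 consumption (mg/h) = 280 kg * 276 mg/(kg*h) = 77280 mg/h
Convert to g/h: 77280 / 1000 = 77.28 g/h

77.28 g/h


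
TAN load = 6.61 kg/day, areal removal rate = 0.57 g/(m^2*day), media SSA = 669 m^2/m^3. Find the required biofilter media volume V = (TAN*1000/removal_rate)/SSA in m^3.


A = 6.61*1000 / 0.57 = 11596.491 m^2
V = 11596.491 / 669 = 17.3341

17.3341 m^3


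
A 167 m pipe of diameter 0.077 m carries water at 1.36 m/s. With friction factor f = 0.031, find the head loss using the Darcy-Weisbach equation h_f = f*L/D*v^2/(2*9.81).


v^2 = 1.36^2 = 1.8496 m^2/s^2
L/D = 167/0.077 = 2168.8312
h_f = f*(L/D)*v^2/(2g) = 0.031 * 2168.8312 * 1.8496 / 19.62 = 6.3382 m

6.3382 m


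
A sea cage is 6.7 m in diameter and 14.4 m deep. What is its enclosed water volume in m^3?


r = d/2 = 6.7/2 = 3.35 m
Base area = pi*r^2 = pi*3.35^2 = 35.256524 m^2
Volume = 35.256524 * 14.4 = 507.694 m^3

507.694 m^3


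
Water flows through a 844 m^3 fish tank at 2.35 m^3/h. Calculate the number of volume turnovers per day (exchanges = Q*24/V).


Daily flow volume = 2.35 m^3/h * 24 h = 56.4 m^3/day
Exchanges = daily flow / tank volume = 56.4 / 844 = 0.0668246 exchanges/day

0.0668246 exchanges/day


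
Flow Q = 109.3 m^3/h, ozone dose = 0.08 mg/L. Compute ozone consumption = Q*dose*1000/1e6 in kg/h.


O3 demand (mg/h) = Q * dose * 1000 = 109.3 * 0.08 * 1000 = 8744 mg/h
Convert mg to kg: 8744 / 1e6 = 0.008744 kg/h

0.008744 kg/h


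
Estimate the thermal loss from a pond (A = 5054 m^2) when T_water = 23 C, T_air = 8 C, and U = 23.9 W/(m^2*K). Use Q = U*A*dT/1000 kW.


Temperature difference dT = 23 - 8 = 15 K
Heat loss (W) = U * A * dT = 23.9 * 5054 * 15 = 1811859 W
Convert to kW: 1811859 / 1000 = 1811.859 kW

1811.859 kW


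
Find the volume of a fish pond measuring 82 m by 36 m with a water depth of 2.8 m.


Base area = L * W = 82 * 36 = 2952 m^2
Volume = area * depth = 2952 * 2.8 = 8265.6 m^3

8265.6 m^3


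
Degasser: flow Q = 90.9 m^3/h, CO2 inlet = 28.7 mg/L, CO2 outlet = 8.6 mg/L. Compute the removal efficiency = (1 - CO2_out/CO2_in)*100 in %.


CO2_out / CO2_in = 8.6 / 28.7 = 0.29965157
Fraction remaining = 0.29965157
efficiency = (1 - 0.29965157) * 100 = 70.0348 %

70.0348 %


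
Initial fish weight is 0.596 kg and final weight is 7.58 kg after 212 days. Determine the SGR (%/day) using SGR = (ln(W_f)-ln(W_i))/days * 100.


ln(W_f) = ln(7.58) = 2.0255132
ln(W_i) = ln(0.596) = -0.51751461
ln(W_f) - ln(W_i) = 2.0255132 - -0.51751461 = 2.5430278
SGR = 2.5430278 / 212 * 100 = 1.19954 %/day

1.19954 %/day


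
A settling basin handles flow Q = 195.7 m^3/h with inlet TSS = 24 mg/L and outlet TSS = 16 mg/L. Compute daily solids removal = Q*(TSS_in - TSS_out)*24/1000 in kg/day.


Concentration drop: TSS_in - TSS_out = 24 - 16 = 8 mg/L
Hourly solids removed = Q * dTSS = 195.7 m^3/h * 8 mg/L = 1565.6 g/h  (m^3/h * mg/L = g/h)
Daily solids removed = 1565.6 * 24 = 37574.4 g/day
Convert g to kg: 37574.4 / 1000 = 37.5744 kg/day

37.5744 kg/day


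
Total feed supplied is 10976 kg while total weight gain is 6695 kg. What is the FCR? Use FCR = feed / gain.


FCR = feed consumed / weight gained
FCR = 10976 kg / 6695 kg = 1.63943

1.63943


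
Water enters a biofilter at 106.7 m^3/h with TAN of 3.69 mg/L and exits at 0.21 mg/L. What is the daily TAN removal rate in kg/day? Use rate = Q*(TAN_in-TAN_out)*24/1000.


Concentration drop: TAN_in - TAN_out = 3.69 - 0.21 = 3.48 mg/L
Hourly TAN removed = Q * dTAN = 106.7 m^3/h * 3.48 mg/L = 371.316 g/h  (m^3/h * mg/L = g/h)
Daily TAN removed = 371.316 * 24 = 8911.584 g/day
Convert to kg/day: 8911.584 / 1000 = 8.911584 kg/day

8.911584 kg/day


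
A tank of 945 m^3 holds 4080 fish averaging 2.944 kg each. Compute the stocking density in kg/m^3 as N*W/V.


Total biomass = 4080 fish * 2.944 kg = 12011.52 kg
Density = total biomass / volume = 12011.52 / 945 = 12.7106 kg/m^3

12.7106 kg/m^3


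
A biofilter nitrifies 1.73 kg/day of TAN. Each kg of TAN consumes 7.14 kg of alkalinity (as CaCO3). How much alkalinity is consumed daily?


Alkalinity factor: 7.14 kg CaCO3 consumed per kg TAN nitrified
alk = 1.73 kg TAN * 7.14 = 12.3522 kg CaCO3/day

12.3522 kg CaCO3/day


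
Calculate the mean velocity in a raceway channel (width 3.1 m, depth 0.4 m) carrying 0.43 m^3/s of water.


Cross-sectional area = W * d = 3.1 * 0.4 = 1.24 m^2
Velocity = Q / A = 0.43 / 1.24 = 0.346774 m/s

0.346774 m/s


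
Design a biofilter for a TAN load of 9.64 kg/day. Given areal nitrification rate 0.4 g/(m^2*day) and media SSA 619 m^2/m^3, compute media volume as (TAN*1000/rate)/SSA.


A = 9.64*1000 / 0.4 = 24100 m^2
V = 24100 / 619 = 38.9338

38.9338 m^3


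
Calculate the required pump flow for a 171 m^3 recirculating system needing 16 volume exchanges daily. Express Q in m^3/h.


Daily recirculation volume = 171 m^3 * 16 = 2736 m^3/day
Flow rate Q = daily volume / 24 h = 2736 / 24 = 114 m^3/h

114 m^3/h


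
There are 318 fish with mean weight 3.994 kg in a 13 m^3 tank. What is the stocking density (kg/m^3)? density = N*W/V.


Total biomass = 318 fish * 3.994 kg = 1270.092 kg
Density = total biomass / volume = 1270.092 / 13 = 97.6994 kg/m^3

97.6994 kg/m^3


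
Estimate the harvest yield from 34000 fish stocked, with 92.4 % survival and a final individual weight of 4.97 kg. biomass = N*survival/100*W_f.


Survivors = 34000 * 92.4/100 = 31416 fish
Harvest biomass = survivors * W_f = 31416 * 4.97 = 156137.52 kg

156137.52 kg


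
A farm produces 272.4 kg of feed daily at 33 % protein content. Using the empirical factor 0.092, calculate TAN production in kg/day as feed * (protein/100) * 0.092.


Protein in feed = 272.4 * 33/100 = 89.892 kg/day
TAN = protein * 0.092 = 89.892 * 0.092 = 8.270064 kg/day

8.270064 kg/day


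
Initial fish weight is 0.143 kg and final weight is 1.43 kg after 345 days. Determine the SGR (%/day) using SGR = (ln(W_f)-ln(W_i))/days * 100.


ln(W_f) = ln(1.43) = 0.35767444
ln(W_i) = ln(0.143) = -1.9449106
ln(W_f) - ln(W_i) = 0.35767444 - -1.9449106 = 2.302585
SGR = 2.302585 / 345 * 100 = 0.667416 %/day

0.667416 %/day


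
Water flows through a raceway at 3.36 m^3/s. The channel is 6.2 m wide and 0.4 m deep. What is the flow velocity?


Cross-sectional area = W * d = 6.2 * 0.4 = 2.48 m^2
Velocity = Q / A = 3.36 / 2.48 = 1.35484 m/s

1.35484 m/s


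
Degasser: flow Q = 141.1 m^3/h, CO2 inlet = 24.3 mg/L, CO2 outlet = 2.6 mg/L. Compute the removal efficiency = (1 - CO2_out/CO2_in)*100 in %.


CO2_out / CO2_in = 2.6 / 24.3 = 0.10699588
Fraction remaining = 0.10699588
efficiency = (1 - 0.10699588) * 100 = 89.3004 %

89.3004 %


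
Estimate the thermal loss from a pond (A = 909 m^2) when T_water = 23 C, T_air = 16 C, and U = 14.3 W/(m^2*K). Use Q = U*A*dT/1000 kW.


Temperature difference dT = 23 - 16 = 7 K
Heat loss (W) = U * A * dT = 14.3 * 909 * 7 = 90990.9 W
Convert to kW: 90990.9 / 1000 = 90.9909 kW

90.9909 kW


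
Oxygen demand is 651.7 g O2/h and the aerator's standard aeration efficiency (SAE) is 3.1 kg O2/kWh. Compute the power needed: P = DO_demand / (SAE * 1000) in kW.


SAE in g O2/kWh = 3.1 * 1000 = 3100 g/kWh
P = DO_demand / SAE_g = 651.7 / 3100 = 0.210226 kW

0.210226 kW


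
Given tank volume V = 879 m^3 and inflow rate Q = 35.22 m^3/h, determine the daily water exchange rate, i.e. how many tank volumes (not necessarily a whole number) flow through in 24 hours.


Daily flow volume = 35.22 m^3/h * 24 h = 845.28 m^3/day
Exchanges = daily flow / tank volume = 845.28 / 879 = 0.961638 exchanges/day

0.961638 exchanges/day


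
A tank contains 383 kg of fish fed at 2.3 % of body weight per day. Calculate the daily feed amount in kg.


Feeding rate fraction = 2.3% / 100 = 0.023
Daily feed = 383 kg * 0.023 = 8.809 kg/day

8.809 kg/day


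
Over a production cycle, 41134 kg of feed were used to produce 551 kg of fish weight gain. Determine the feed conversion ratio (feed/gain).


FCR = feed consumed / weight gained
FCR = 41134 kg / 551 kg = 74.6534

74.6534


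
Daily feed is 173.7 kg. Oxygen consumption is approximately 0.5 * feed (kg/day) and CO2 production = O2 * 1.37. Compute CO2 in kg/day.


O2 = 173.7 * 0.5 = 86.85
CO2 = 86.85 * 1.37 = 118.9845

118.9845 kg/day


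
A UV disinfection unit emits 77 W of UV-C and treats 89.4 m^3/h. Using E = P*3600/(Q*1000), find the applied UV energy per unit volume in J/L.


Energy delivered per hour = 77 W * 3600 s = 277200 J/h
Volume treated per hour = 89.4 m^3/h * 1000 = 89400 L/h
dose = 277200 / 89400 = 3.10067 J/L

3.10067 J/L


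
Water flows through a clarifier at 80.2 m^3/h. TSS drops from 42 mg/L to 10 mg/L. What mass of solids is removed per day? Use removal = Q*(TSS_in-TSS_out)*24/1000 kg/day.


Concentration drop: TSS_in - TSS_out = 42 - 10 = 32 mg/L
Hourly solids removed = Q * dTSS = 80.2 m^3/h * 32 mg/L = 2566.4 g/h  (m^3/h * mg/L = g/h)
Daily solids removed = 2566.4 * 24 = 61593.6 g/day
Convert g to kg: 61593.6 / 1000 = 61.5936 kg/day

61.5936 kg/day


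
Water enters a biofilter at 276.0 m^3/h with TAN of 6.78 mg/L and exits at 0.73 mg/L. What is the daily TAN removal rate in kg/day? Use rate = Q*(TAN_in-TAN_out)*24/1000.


Concentration drop: TAN_in - TAN_out = 6.78 - 0.73 = 6.05 mg/L
Hourly TAN removed = Q * dTAN = 276.0 m^3/h * 6.05 mg/L = 1669.8 g/h  (m^3/h * mg/L = g/h)
Daily TAN removed = 1669.8 * 24 = 40075.2 g/day
Convert to kg/day: 40075.2 / 1000 = 40.0752 kg/day

40.0752 kg/day


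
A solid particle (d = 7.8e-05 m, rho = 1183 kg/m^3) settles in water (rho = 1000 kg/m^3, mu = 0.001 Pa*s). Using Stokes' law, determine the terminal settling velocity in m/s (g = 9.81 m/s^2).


Density difference: rho_p - rho_f = 1183 - 1000 = 183 kg/m^3
d^2 = (7.8e-05)^2 = 6.084e-09 m^2
Numerator = (rho_p - rho_f) * g * d^2 = 183 * 9.81 * 6.084e-09 = 1.0922179e-05
Denominator = 18 * mu = 18 * 0.001 = 0.018
v_s = 1.0922179e-05 / 0.018 = 6.06788e-04 m/s
Check: Re = rho_f * v_s * d / mu = 1000 * 6.06788e-04 * 7.8e-05 / 0.001 = 0.0473 < 1, so Stokes' law applies.

6.06788e-04 m/s


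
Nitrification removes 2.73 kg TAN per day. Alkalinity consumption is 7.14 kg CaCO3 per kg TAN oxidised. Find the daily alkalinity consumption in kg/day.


Alkalinity factor: 7.14 kg CaCO3 consumed per kg TAN nitrified
alk = 2.73 kg TAN * 7.14 = 19.4922 kg CaCO3/day

19.4922 kg CaCO3/day


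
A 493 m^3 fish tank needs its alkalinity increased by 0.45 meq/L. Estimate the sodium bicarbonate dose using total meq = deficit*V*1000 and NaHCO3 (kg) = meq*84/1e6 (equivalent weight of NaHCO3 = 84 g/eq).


Tank volume in L = 493 m^3 * 1000 = 493000 L
Total meq required = 0.45 meq/L * 493000 L = 221850 meq
NaHCO3 mass = 221850 meq * 84 mg/meq / 1e6 = 18.6354 kg

18.6354 kg


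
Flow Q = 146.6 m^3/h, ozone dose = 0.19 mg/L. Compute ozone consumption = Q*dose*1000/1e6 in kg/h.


O3 demand (mg/h) = Q * dose * 1000 = 146.6 * 0.19 * 1000 = 27854 mg/h
Convert mg to kg: 27854 / 1e6 = 0.027854 kg/h

0.027854 kg/h


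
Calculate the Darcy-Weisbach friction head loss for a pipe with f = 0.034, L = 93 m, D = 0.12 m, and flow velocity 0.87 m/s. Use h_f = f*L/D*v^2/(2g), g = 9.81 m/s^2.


v^2 = 0.87^2 = 0.7569 m^2/s^2
L/D = 93/0.12 = 775
h_f = f*(L/D)*v^2/(2g) = 0.034 * 775 * 0.7569 / 19.62 = 1.01653 m

1.01653 m


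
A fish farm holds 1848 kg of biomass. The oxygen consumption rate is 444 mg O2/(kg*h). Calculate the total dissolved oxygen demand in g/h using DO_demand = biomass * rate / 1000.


Total O2 consumption (mg/h) = 1848 kg * 444 mg/(kg*h) = 820512 mg/h
Convert to g/h: 820512 / 1000 = 820.512 g/h

820.512 g/h


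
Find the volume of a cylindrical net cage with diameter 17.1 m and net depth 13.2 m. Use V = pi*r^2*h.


r = d/2 = 17.1/2 = 8.55 m
Base area = pi*r^2 = pi*8.55^2 = 229.65828 m^2
Volume = 229.65828 * 13.2 = 3031.49 m^3

3031.49 m^3


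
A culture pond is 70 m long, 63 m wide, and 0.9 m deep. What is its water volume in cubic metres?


Base area = L * W = 70 * 63 = 4410 m^2
Volume = area * depth = 4410 * 0.9 = 3969 m^3

3969 m^3


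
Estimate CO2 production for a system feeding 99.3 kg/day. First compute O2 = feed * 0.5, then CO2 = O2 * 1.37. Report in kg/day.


O2 = 99.3 * 0.5 = 49.65
CO2 = 49.65 * 1.37 = 68.0205

68.0205 kg/day


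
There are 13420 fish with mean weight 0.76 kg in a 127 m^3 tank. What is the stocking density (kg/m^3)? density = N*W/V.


Total biomass = 13420 fish * 0.76 kg = 10199.2 kg
Density = total biomass / volume = 10199.2 / 127 = 80.3087 kg/m^3

80.3087 kg/m^3


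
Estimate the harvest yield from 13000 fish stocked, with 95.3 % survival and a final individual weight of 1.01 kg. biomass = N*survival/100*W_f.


Survivors = 13000 * 95.3/100 = 12389 fish
Harvest biomass = survivors * W_f = 12389 * 1.01 = 12512.89 kg

12512.89 kg


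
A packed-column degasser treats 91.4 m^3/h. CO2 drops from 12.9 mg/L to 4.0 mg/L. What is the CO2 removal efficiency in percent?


CO2_out / CO2_in = 4.0 / 12.9 = 0.31007752
Fraction remaining = 0.31007752
efficiency = (1 - 0.31007752) * 100 = 68.9922 %

68.9922 %


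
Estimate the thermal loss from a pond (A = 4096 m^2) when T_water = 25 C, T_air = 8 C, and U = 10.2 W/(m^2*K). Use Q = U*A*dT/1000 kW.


Temperature difference dT = 25 - 8 = 17 K
Heat loss (W) = U * A * dT = 10.2 * 4096 * 17 = 710246.4 W
Convert to kW: 710246.4 / 1000 = 710.2464 kW

710.2464 kW


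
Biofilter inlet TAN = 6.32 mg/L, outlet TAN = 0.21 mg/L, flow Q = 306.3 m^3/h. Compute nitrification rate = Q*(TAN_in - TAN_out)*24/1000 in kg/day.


Concentration drop: TAN_in - TAN_out = 6.32 - 0.21 = 6.11 mg/L
Hourly TAN removed = Q * dTAN = 306.3 m^3/h * 6.11 mg/L = 1871.493 g/h  (m^3/h * mg/L = g/h)
Daily TAN removed = 1871.493 * 24 = 44915.832 g/day
Convert to kg/day: 44915.832 / 1000 = 44.915832 kg/day

44.915832 kg/day


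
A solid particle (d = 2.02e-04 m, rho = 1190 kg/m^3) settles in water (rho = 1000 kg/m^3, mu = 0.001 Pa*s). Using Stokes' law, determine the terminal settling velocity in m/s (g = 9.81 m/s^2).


Density difference: rho_p - rho_f = 1190 - 1000 = 190 kg/m^3
d^2 = (2.02e-04)^2 = 4.0804e-08 m^2
Numerator = (rho_p - rho_f) * g * d^2 = 190 * 9.81 * 4.0804e-08 = 7.6054576e-05
Denominator = 18 * mu = 18 * 0.001 = 0.018
v_s = 7.6054576e-05 / 0.018 = 0.00422525 m/s
Check: Re = rho_f * v_s * d / mu = 1000 * 0.00422525 * 2.02e-04 / 0.001 = 0.854 < 1, so Stokes' law applies.

0.00422525 m/s


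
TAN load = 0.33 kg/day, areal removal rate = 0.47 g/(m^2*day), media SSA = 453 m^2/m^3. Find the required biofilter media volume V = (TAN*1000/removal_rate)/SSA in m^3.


A = 0.33*1000 / 0.47 = 702.12766 m^2
V = 702.12766 / 453 = 1.54995

1.54995 m^3


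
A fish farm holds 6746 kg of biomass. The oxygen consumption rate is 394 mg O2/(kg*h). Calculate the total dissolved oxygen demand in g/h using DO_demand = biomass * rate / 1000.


Total O2 consumption (mg/h) = 6746 kg * 394 mg/(kg*h) = 2657924 mg/h
Convert to g/h: 2657924 / 1000 = 2657.924 g/h

2657.924 g/h


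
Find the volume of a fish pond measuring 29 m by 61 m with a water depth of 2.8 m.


Base area = L * W = 29 * 61 = 1769 m^2
Volume = area * depth = 1769 * 2.8 = 4953.2 m^3

4953.2 m^3


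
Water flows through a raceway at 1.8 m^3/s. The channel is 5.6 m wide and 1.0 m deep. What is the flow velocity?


Cross-sectional area = W * d = 5.6 * 1.0 = 5.6 m^2
Velocity = Q / A = 1.8 / 5.6 = 0.321429 m/s

0.321429 m/s


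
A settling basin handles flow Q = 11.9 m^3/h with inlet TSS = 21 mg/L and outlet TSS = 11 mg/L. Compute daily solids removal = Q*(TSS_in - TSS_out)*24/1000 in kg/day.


Concentration drop: TSS_in - TSS_out = 21 - 11 = 10 mg/L
Hourly solids removed = Q * dTSS = 11.9 m^3/h * 10 mg/L = 119 g/h  (m^3/h * mg/L = g/h)
Daily solids removed = 119 * 24 = 2856 g/day
Convert g to kg: 2856 / 1000 = 2.856 kg/day

2.856 kg/day


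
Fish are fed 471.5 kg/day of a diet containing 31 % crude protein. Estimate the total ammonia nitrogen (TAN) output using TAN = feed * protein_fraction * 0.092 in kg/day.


Protein in feed = 471.5 * 31/100 = 146.165 kg/day
TAN = protein * 0.092 = 146.165 * 0.092 = 13.44718 kg/day

13.44718 kg/day


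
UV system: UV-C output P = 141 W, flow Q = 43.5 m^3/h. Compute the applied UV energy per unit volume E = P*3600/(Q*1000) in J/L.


Energy delivered per hour = 141 W * 3600 s = 507600 J/h
Volume treated per hour = 43.5 m^3/h * 1000 = 43500 L/h
dose = 507600 / 43500 = 11.669 J/L

11.669 J/L


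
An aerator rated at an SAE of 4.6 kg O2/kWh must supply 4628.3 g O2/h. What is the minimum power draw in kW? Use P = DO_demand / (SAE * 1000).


SAE in g O2/kWh = 4.6 * 1000 = 4600 g/kWh
P = DO_demand / SAE_g = 4628.3 / 4600 = 1.00615 kW

1.00615 kW


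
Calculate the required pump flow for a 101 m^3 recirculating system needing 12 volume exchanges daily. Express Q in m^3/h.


Daily recirculation volume = 101 m^3 * 12 = 1212 m^3/day
Flow rate Q = daily volume / 24 h = 1212 / 24 = 50.5 m^3/h

50.5 m^3/h


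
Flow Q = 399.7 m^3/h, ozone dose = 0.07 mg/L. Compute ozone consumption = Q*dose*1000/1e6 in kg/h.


O3 demand (mg/h) = Q * dose * 1000 = 399.7 * 0.07 * 1000 = 27979 mg/h
Convert mg to kg: 27979 / 1e6 = 0.027979 kg/h

0.027979 kg/h


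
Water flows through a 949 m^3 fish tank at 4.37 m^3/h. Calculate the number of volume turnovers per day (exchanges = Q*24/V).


Daily flow volume = 4.37 m^3/h * 24 h = 104.88 m^3/day
Exchanges = daily flow / tank volume = 104.88 / 949 = 0.110516 exchanges/day

0.110516 exchanges/day


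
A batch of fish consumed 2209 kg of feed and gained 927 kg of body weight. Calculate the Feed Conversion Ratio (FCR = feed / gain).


FCR = feed consumed / weight gained
FCR = 2209 kg / 927 kg = 2.38296

2.38296


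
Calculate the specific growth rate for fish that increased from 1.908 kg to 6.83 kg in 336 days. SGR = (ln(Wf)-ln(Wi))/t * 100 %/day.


ln(W_f) = ln(6.83) = 1.9213247
ln(W_i) = ln(1.908) = 0.64605557
ln(W_f) - ln(W_i) = 1.9213247 - 0.64605557 = 1.2752691
SGR = 1.2752691 / 336 * 100 = 0.379544 %/day

0.379544 %/day


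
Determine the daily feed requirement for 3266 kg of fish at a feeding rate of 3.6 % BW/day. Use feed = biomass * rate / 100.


Feeding rate fraction = 3.6% / 100 = 0.036
Daily feed = 3266 kg * 0.036 = 117.576 kg/day

117.576 kg/day


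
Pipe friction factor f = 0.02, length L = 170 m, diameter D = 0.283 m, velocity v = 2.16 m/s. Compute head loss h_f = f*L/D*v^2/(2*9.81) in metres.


v^2 = 2.16^2 = 4.6656 m^2/s^2
L/D = 170/0.283 = 600.70671
h_f = f*(L/D)*v^2/(2g) = 0.02 * 600.70671 * 4.6656 / 19.62 = 2.85694 m

2.85694 m


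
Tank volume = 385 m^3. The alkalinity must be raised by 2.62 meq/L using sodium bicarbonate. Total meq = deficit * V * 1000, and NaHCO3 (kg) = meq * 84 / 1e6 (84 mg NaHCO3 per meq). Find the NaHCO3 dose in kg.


Tank volume in L = 385 m^3 * 1000 = 385000 L
Total meq required = 2.62 meq/L * 385000 L = 1008700 meq
NaHCO3 mass = 1008700 meq * 84 mg/meq / 1e6 = 84.7308 kg

84.7308 kg


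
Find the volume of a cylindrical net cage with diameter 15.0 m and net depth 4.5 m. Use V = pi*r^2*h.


r = d/2 = 15.0/2 = 7.5 m
Base area = pi*r^2 = pi*7.5^2 = 176.71459 m^2
Volume = 176.71459 * 4.5 = 795.216 m^3

795.216 m^3


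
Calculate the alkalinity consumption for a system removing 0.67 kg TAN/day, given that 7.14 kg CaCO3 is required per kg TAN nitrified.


Alkalinity factor: 7.14 kg CaCO3 consumed per kg TAN nitrified
alk = 0.67 kg TAN * 7.14 = 4.7838 kg CaCO3/day

4.7838 kg CaCO3/day


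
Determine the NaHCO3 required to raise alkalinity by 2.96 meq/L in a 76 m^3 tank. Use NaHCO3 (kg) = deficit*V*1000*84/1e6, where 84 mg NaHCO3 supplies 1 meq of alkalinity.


Tank volume in L = 76 m^3 * 1000 = 76000 L
Total meq required = 2.96 meq/L * 76000 L = 224960 meq
NaHCO3 mass = 224960 meq * 84 mg/meq / 1e6 = 18.8966 kg

18.8966 kg


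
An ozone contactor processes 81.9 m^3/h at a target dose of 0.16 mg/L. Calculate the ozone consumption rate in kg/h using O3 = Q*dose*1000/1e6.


O3 demand (mg/h) = Q * dose * 1000 = 81.9 * 0.16 * 1000 = 13104 mg/h
Convert mg to kg: 13104 / 1e6 = 0.013104 kg/h

0.013104 kg/h


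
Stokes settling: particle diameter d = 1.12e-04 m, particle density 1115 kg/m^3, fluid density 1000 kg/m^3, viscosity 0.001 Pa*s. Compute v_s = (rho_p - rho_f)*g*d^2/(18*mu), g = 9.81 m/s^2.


Density difference: rho_p - rho_f = 1115 - 1000 = 115 kg/m^3
d^2 = (1.12e-04)^2 = 1.2544e-08 m^2
Numerator = (rho_p - rho_f) * g * d^2 = 115 * 9.81 * 1.2544e-08 = 1.4151514e-05
Denominator = 18 * mu = 18 * 0.001 = 0.018
v_s = 1.4151514e-05 / 0.018 = 7.86195e-04 m/s
Check: Re = rho_f * v_s * d / mu = 1000 * 7.86195e-04 * 1.12e-04 / 0.001 = 0.0881 < 1, so Stokes' law applies.

7.86195e-04 m/s


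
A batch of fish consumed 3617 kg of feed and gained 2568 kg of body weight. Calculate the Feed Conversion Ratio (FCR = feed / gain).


FCR = feed consumed / weight gained
FCR = 3617 kg / 2568 kg = 1.40849

1.40849


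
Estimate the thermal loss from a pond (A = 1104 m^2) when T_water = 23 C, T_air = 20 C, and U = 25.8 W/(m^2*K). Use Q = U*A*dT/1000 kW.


Temperature difference dT = 23 - 20 = 3 K
Heat loss (W) = U * A * dT = 25.8 * 1104 * 3 = 85449.6 W
Convert to kW: 85449.6 / 1000 = 85.4496 kW

85.4496 kW
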